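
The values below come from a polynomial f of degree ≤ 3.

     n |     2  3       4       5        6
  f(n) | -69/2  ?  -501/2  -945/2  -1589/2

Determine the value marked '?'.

-221/2

The 4 known points determine the degree-3 polynomial uniquely.
Write f(n) = an^3 + bn^2 + cn + d. Substituting each data point gives a linear system:
  8a + 4b + 2c + d = -69/2
  64a + 16b + 4c + d = -501/2
  125a + 25b + 5c + d = -945/2
  216a + 36b + 6c + d = -1589/2
Solving the system yields a = -3, b = -5, c = 6, d = -5/2.
So f(n) = -3n^3 - 5n^2 + 6n - 5/2.
Then f(3) = -221/2.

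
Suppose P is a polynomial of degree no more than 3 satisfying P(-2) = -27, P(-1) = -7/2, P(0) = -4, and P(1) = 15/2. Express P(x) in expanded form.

Using the Lagrange interpolation formula with nodes -2, -1, 0, 1:
  L_0(x) = (x + 1)x(x - 1) / -6
  L_1(x) = (x + 2)x(x - 1) / 2
  L_2(x) = (x + 2)(x + 1)(x - 1) / -2
  L_3(x) = (x + 2)(x + 1)x / 6
Then P(x) = -27·L_0(x) - 7/2·L_1(x) - 4·L_2(x) + 15/2·L_3(x).
Expanding and collecting terms gives P(x) = 6x³ + 6x² - (1/2)x - 4.
Check: P(0) = -4. ✓

P(x) = 6x^3 + 6x^2 - (1/2)x - 4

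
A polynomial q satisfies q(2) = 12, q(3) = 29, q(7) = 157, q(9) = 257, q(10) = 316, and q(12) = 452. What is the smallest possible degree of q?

Divided differences on the nodes 2, 3, 7, 9, 10, 12:
  order 0: 12  29  157  257  316  452
  order 1: 17  32  50  59  68
  order 2: 3  3  3  3
  order 3: 0  0  0
  order 4: 0  0
  order 5: 0
The order-2 divided differences are all 3 (nonzero) and every higher order vanishes, so the data lies on a polynomial of degree exactly 2.

2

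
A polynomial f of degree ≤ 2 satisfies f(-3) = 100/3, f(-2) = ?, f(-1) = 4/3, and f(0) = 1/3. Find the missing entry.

37/3

The 3 known points determine the degree-2 polynomial uniquely.
Write f(x) = ax^2 + bx + c. Substituting each data point gives a linear system:
  9a - 3b + c = 100/3
  a - b + c = 4/3
  c = 1/3
Solving the system yields a = 5, b = 4, c = 1/3.
So f(x) = 5x² + 4x + 1/3.
Then f(-2) = 37/3.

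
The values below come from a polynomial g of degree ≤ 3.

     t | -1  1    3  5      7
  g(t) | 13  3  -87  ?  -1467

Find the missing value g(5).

-497

On equispaced nodes a degree-3 polynomial has vanishing fourth forward difference, so
  g(-1) - 4·g(1) + 6·g(3) - 4·g(5) + g(7) = 0.
Substituting the known values and solving for g(5):
  -4·g(5) = 1988
  g(5) = -497.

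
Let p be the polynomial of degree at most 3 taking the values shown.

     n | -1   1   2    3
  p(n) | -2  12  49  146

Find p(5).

Using the Lagrange interpolation formula with nodes -1, 1, 2, 3:
  L_0(n) = (n - 1)(n - 2)(n - 3) / -24
  L_1(n) = (n + 1)(n - 2)(n - 3) / 4
  L_2(n) = (n + 1)(n - 1)(n - 3) / -3
  L_3(n) = (n + 1)(n - 1)(n - 2) / 8
Then p(n) = -2·L_0(n) + 12·L_1(n) + 49·L_2(n) + 146·L_3(n).
Expanding and collecting terms gives p(n) = 5n^3 + 2n + 5.
Evaluating at n = 5: p(5) = 640.

640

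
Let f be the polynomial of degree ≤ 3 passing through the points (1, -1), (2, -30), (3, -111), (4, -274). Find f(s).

f(s) = -5s^3 + 4s^2 - 6s + 6

Using the Lagrange interpolation formula with nodes 1, 2, 3, 4:
  L_0(s) = (s - 2)(s - 3)(s - 4) / -6
  L_1(s) = (s - 1)(s - 3)(s - 4) / 2
  L_2(s) = (s - 1)(s - 2)(s - 4) / -2
  L_3(s) = (s - 1)(s - 2)(s - 3) / 6
Then f(s) = -1·L_0(s) - 30·L_1(s) - 111·L_2(s) - 274·L_3(s).
Expanding and collecting terms gives f(s) = -5s^3 + 4s^2 - 6s + 6.
Check: f(4) = -274. ✓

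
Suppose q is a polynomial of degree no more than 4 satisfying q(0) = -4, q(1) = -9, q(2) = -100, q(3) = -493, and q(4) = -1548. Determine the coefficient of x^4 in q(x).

-6

Write q(x) = ax^4 + bx^3 + cx^2 + dx + e. Substituting each data point gives a linear system:
  e = -4
  a + b + c + d + e = -9
  16a + 8b + 4c + 2d + e = -100
  81a + 27b + 9c + 3d + e = -493
  256a + 64b + 16c + 4d + e = -1548
Solving the system yields a = -6, b = 0, c = -1, d = 2, e = -4.
So q(x) = -6x^4 - x^2 + 2x - 4.
The leading coefficient is -6.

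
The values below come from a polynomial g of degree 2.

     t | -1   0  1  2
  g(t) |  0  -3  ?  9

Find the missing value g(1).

0

On equispaced nodes a degree-2 polynomial has vanishing third forward difference, so
  - g(-1) + 3·g(0) - 3·g(1) + g(2) = 0.
Substituting the known values and solving for g(1):
  -3·g(1) = 0
  g(1) = 0.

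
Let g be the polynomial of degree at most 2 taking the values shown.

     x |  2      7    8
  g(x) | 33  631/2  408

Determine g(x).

Using the Lagrange interpolation formula with nodes 2, 7, 8:
  L_0(x) = (x - 7)(x - 8) / 30
  L_1(x) = (x - 2)(x - 8) / -5
  L_2(x) = (x - 2)(x - 7) / 6
Then g(x) = 33·L_0(x) + 631/2·L_1(x) + 408·L_2(x).
Expanding and collecting terms gives g(x) = 6x^2 + (5/2)x + 4.
Check: g(7) = 631/2. ✓

g(x) = 6x^2 + (5/2)x + 4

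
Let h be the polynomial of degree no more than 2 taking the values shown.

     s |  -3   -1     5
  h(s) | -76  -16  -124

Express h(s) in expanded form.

h(s) = -6s^2 + 6s - 4

Using the Lagrange interpolation formula with nodes -3, -1, 5:
  L_0(s) = (s + 1)(s - 5) / 16
  L_1(s) = (s + 3)(s - 5) / -12
  L_2(s) = (s + 3)(s + 1) / 48
Then h(s) = -76·L_0(s) - 16·L_1(s) - 124·L_2(s).
Expanding and collecting terms gives h(s) = -6s^2 + 6s - 4.
Check: h(-1) = -16. ✓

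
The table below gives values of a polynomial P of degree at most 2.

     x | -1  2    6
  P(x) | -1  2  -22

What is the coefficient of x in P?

Write P(x) = ax^2 + bx + c. Substituting each data point gives a linear system:
  a - b + c = -1
  4a + 2b + c = 2
  36a + 6b + c = -22
Solving the system yields a = -1, b = 2, c = 2.
So P(x) = -x^2 + 2x + 2.
The coefficient of x is 2.

2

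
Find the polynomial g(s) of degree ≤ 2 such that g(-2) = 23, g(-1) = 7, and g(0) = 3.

g(s) = 6s^2 + 2s + 3

Write g(s) = as^2 + bs + c. Substituting each data point gives a linear system:
  4a - 2b + c = 23
  a - b + c = 7
  c = 3
Solving the system yields a = 6, b = 2, c = 3.
So g(s) = 6s^2 + 2s + 3.
Check: g(-1) = 7. ✓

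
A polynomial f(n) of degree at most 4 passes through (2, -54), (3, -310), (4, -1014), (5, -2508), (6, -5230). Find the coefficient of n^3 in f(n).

-1

Write f(n) = an^4 + bn^3 + cn^2 + dn + e. Substituting each data point gives a linear system:
  16a + 8b + 4c + 2d + e = -54
  81a + 27b + 9c + 3d + e = -310
  256a + 64b + 16c + 4d + e = -1014
  625a + 125b + 25c + 5d + e = -2508
  1296a + 216b + 36c + 6d + e = -5230
Solving the system yields a = -4, b = -1, c = 5, d = -2, e = 2.
So f(n) = -4n^4 - n^3 + 5n^2 - 2n + 2.
The coefficient of n^3 is -1.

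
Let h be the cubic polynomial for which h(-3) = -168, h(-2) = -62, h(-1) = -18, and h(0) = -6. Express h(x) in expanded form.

h(x) = 5x^3 - x^2 + 6x - 6

Write h(x) = ax^3 + bx^2 + cx + d. Substituting each data point gives a linear system:
  -27a + 9b - 3c + d = -168
  -8a + 4b - 2c + d = -62
  -a + b - c + d = -18
  d = -6
Solving the system yields a = 5, b = -1, c = 6, d = -6.
So h(x) = 5x^3 - x^2 + 6x - 6.
Check: h(-3) = -168. ✓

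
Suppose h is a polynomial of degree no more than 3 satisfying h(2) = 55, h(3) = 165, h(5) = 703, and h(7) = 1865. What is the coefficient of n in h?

0

Write h(n) = an^3 + bn^2 + cn + d. Substituting each data point gives a linear system:
  8a + 4b + 2c + d = 55
  27a + 9b + 3c + d = 165
  125a + 25b + 5c + d = 703
  343a + 49b + 7c + d = 1865
Solving the system yields a = 5, b = 3, c = 0, d = 3.
So h(n) = 5n^3 + 3n^2 + 3.
The coefficient of n is 0.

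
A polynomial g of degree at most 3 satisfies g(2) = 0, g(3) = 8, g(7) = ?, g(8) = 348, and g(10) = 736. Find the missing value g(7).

The 4 known points determine the degree-3 polynomial uniquely.
Write g(n) = an^3 + bn^2 + cn + d. Substituting each data point gives a linear system:
  8a + 4b + 2c + d = 0
  27a + 9b + 3c + d = 8
  512a + 64b + 8c + d = 348
  1000a + 100b + 10c + d = 736
Solving the system yields a = 1, b = -3, c = 4, d = -4.
So g(n) = n³ - 3n² + 4n - 4.
Then g(7) = 220.

220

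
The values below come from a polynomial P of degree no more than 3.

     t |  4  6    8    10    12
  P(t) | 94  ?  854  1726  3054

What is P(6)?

On equispaced nodes a degree-3 polynomial has vanishing fourth forward difference, so
  P(4) - 4·P(6) + 6·P(8) - 4·P(10) + P(12) = 0.
Substituting the known values and solving for P(6):
  -4·P(6) = -1368
  P(6) = 342.

342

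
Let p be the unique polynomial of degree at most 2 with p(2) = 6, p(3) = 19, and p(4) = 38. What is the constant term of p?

-2

Write p(x) = ax^2 + bx + c. Substituting each data point gives a linear system:
  4a + 2b + c = 6
  9a + 3b + c = 19
  16a + 4b + c = 38
Solving the system yields a = 3, b = -2, c = -2.
So p(x) = 3x² - 2x - 2.
The constant term is -2.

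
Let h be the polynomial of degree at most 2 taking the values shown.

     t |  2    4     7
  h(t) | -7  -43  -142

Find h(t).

Write h(t) = at^2 + bt + c. Substituting each data point gives a linear system:
  4a + 2b + c = -7
  16a + 4b + c = -43
  49a + 7b + c = -142
Solving the system yields a = -3, b = 0, c = 5.
So h(t) = -3t² + 5.
Check: h(4) = -43. ✓

h(t) = -3t^2 + 5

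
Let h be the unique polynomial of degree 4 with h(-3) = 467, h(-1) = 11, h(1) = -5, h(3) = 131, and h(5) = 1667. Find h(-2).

Using the Lagrange interpolation formula with nodes -3, -1, 1, 3, 5:
  L_0(u) = (u + 1)(u - 1)(u - 3)(u - 5) / 384
  L_1(u) = (u + 3)(u - 1)(u - 3)(u - 5) / -96
  L_2(u) = (u + 3)(u + 1)(u - 3)(u - 5) / 64
  L_3(u) = (u + 3)(u + 1)(u - 1)(u - 5) / -96
  L_4(u) = (u + 3)(u + 1)(u - 1)(u - 3) / 384
Then h(u) = 467·L_0(u) + 11·L_1(u) - 5·L_2(u) + 131·L_3(u) + 1667·L_4(u).
Expanding and collecting terms gives h(u) = 4u⁴ - 6u³ - 3u² - 2u + 2.
Evaluating at u = -2: h(-2) = 106.

106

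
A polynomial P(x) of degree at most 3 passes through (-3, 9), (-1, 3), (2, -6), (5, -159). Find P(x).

P(x) = -x^3 - 2x^2 + 2x + 6

Write P(x) = ax^3 + bx^2 + cx + d. Substituting each data point gives a linear system:
  -27a + 9b - 3c + d = 9
  -a + b - c + d = 3
  8a + 4b + 2c + d = -6
  125a + 25b + 5c + d = -159
Solving the system yields a = -1, b = -2, c = 2, d = 6.
So P(x) = -x³ - 2x² + 2x + 6.
Check: P(2) = -6. ✓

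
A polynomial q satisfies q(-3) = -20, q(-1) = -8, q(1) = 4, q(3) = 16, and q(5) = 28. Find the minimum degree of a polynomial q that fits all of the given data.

1

Forward differences of the values at n = -3, -1, 1, 3, 5:
  q  : -20  -8  4  16  28
  Δ  : 12  12  12  12
  Δ^2: 0  0  0
  Δ^3: 0  0
  Δ^4: 0
The first differences are constant (12) and nonzero, while all higher differences vanish, so the minimal degree is 1.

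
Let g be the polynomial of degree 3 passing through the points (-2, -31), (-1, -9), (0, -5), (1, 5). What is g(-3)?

-95

Write g(u) = au^3 + bu^2 + cu + d. Substituting each data point gives a linear system:
  -8a + 4b - 2c + d = -31
  -a + b - c + d = -9
  d = -5
  a + b + c + d = 5
Solving the system yields a = 4, b = 3, c = 3, d = -5.
So g(u) = 4u^3 + 3u^2 + 3u - 5.
Then g(-3) = -95.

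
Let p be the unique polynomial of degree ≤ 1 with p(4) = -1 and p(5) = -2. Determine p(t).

p(t) = -t + 3

Using the Lagrange interpolation formula with nodes 4, 5:
  L_0(t) = (t - 5) / -1
  L_1(t) = (t - 4) / 1
Then p(t) = -1·L_0(t) - 2·L_1(t).
Expanding and collecting terms gives p(t) = -t + 3.
Check: p(5) = -2. ✓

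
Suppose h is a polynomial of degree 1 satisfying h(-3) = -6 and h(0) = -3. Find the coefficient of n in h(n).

1

Write h(n) = an + b. Substituting each data point gives a linear system:
  -3a + b = -6
  b = -3
Solving the system yields a = 1, b = -3.
So h(n) = n - 3.
The leading coefficient is 1.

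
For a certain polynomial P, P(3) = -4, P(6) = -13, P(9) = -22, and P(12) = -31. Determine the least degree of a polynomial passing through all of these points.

Forward differences of the values at t = 3, 6, 9, 12:
  P  : -4  -13  -22  -31
  Δ  : -9  -9  -9
  Δ^2: 0  0
  Δ^3: 0
The first differences are constant (-9) and nonzero, while all higher differences vanish, so the minimal degree is 1.

1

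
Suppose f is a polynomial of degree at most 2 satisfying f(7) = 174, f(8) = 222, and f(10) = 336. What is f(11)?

402

Write f(x) = ax^2 + bx + c. Substituting each data point gives a linear system:
  49a + 7b + c = 174
  64a + 8b + c = 222
  100a + 10b + c = 336
Solving the system yields a = 3, b = 3, c = 6.
So f(x) = 3x² + 3x + 6.
Then f(11) = 402.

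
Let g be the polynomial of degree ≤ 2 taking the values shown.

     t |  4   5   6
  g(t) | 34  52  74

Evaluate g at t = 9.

164

Using the Lagrange interpolation formula with nodes 4, 5, 6:
  L_0(t) = (t - 5)(t - 6) / 2
  L_1(t) = (t - 4)(t - 6) / -1
  L_2(t) = (t - 4)(t - 5) / 2
Then g(t) = 34·L_0(t) + 52·L_1(t) + 74·L_2(t).
Expanding and collecting terms gives g(t) = 2t² + 2.
Evaluating at t = 9: g(9) = 164.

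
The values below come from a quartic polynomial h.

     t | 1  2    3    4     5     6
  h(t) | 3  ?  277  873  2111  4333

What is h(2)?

The 5 known points determine the degree-4 polynomial uniquely.
Write h(t) = at^4 + bt^3 + ct^2 + dt + e. Substituting each data point gives a linear system:
  a + b + c + d + e = 3
  81a + 27b + 9c + 3d + e = 277
  256a + 64b + 16c + 4d + e = 873
  625a + 125b + 25c + 5d + e = 2111
  1296a + 216b + 36c + 6d + e = 4333
Solving the system yields a = 3, b = 3, c = -6, d = 2, e = 1.
So h(t) = 3t^4 + 3t^3 - 6t^2 + 2t + 1.
Then h(2) = 53.

53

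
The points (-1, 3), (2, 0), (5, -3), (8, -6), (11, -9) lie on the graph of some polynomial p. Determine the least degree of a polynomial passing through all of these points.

Forward differences of the values at n = -1, 2, 5, 8, 11:
  p  : 3  0  -3  -6  -9
  Δ  : -3  -3  -3  -3
  Δ^2: 0  0  0
  Δ^3: 0  0
  Δ^4: 0
The first differences are constant (-3) and nonzero, while all higher differences vanish, so the minimal degree is 1.

1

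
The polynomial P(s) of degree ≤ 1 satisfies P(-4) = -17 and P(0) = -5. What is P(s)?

P(s) = 3s - 5

Write P(s) = as + b. Substituting each data point gives a linear system:
  -4a + b = -17
  b = -5
Solving the system yields a = 3, b = -5.
So P(s) = 3s - 5.
Check: P(0) = -5. ✓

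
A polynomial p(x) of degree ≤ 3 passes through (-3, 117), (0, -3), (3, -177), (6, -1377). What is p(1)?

-7

Write p(x) = ax^3 + bx^2 + cx + d. Substituting each data point gives a linear system:
  -27a + 9b - 3c + d = 117
  d = -3
  27a + 9b + 3c + d = -177
  216a + 36b + 6c + d = -1377
Solving the system yields a = -6, b = -3, c = 5, d = -3.
So p(x) = -6x^3 - 3x^2 + 5x - 3.
Then p(1) = -7.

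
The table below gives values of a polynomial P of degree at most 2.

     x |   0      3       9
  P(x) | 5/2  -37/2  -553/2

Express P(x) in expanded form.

P(x) = -4x^2 + 5x + 5/2

Write P(x) = ax^2 + bx + c. Substituting each data point gives a linear system:
  c = 5/2
  9a + 3b + c = -37/2
  81a + 9b + c = -553/2
Solving the system yields a = -4, b = 5, c = 5/2.
So P(x) = -4x² + 5x + 5/2.
Check: P(3) = -37/2. ✓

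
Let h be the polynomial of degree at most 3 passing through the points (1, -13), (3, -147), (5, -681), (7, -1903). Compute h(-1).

9

Using the Lagrange interpolation formula with nodes 1, 3, 5, 7:
  L_0(x) = (x - 3)(x - 5)(x - 7) / -48
  L_1(x) = (x - 1)(x - 5)(x - 7) / 16
  L_2(x) = (x - 1)(x - 3)(x - 7) / -16
  L_3(x) = (x - 1)(x - 3)(x - 5) / 48
Then h(x) = -13·L_0(x) - 147·L_1(x) - 681·L_2(x) - 1903·L_3(x).
Expanding and collecting terms gives h(x) = -6x³ + 4x² - 5x - 6.
Evaluating at x = -1: h(-1) = 9.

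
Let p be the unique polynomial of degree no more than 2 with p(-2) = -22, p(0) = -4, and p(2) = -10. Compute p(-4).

Forward differences of the values at s = -2, 0, 2:
  p  : -22  -4  -10
  Δ  : 18  -6
  Δ^2: -24
The second differences are constant, confirming degree 2.
Interpolating (Newton forward form) and evaluating at s = -4 gives p(-4) = -64.

-64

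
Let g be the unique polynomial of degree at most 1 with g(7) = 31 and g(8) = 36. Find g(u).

Write g(u) = au + b. Substituting each data point gives a linear system:
  7a + b = 31
  8a + b = 36
Solving the system yields a = 5, b = -4.
So g(u) = 5u - 4.
Check: g(8) = 36. ✓

g(u) = 5u - 4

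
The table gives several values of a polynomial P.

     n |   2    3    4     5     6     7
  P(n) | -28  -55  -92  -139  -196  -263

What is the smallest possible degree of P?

2

Forward differences of the values at n = 2, 3, 4, 5, 6, 7:
  P  : -28  -55  -92  -139  -196  -263
  Δ  : -27  -37  -47  -57  -67
  Δ^2: -10  -10  -10  -10
  Δ^3: 0  0  0
  Δ^4: 0  0
  Δ^5: 0
The second differences are constant (-10) and nonzero, while all higher differences vanish, so the minimal degree is 2.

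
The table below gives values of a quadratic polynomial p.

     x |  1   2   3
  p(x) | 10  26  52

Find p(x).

p(x) = 5x^2 + x + 4

Using the Lagrange interpolation formula with nodes 1, 2, 3:
  L_0(x) = (x - 2)(x - 3) / 2
  L_1(x) = (x - 1)(x - 3) / -1
  L_2(x) = (x - 1)(x - 2) / 2
Then p(x) = 10·L_0(x) + 26·L_1(x) + 52·L_2(x).
Expanding and collecting terms gives p(x) = 5x^2 + x + 4.
Check: p(3) = 52. ✓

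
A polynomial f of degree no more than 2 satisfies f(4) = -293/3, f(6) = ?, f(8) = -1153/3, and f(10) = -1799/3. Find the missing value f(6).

The 3 known points determine the degree-2 polynomial uniquely.
Write f(s) = as^2 + bs + c. Substituting each data point gives a linear system:
  16a + 4b + c = -293/3
  64a + 8b + c = -1153/3
  100a + 10b + c = -1799/3
Solving the system yields a = -6, b = 1/3, c = -3.
So f(s) = -6s^2 + (1/3)s - 3.
Then f(6) = -217.

-217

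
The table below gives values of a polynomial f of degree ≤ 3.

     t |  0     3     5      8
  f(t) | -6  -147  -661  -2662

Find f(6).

-1134

Write f(t) = at^3 + bt^2 + ct + d. Substituting each data point gives a linear system:
  d = -6
  27a + 9b + 3c + d = -147
  125a + 25b + 5c + d = -661
  512a + 64b + 8c + d = -2662
Solving the system yields a = -5, b = -2, c = 4, d = -6.
So f(t) = -5t^3 - 2t^2 + 4t - 6.
Then f(6) = -1134.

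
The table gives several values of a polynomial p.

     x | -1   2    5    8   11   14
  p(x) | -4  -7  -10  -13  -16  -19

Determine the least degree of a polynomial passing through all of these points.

1

Forward differences of the values at x = -1, 2, 5, 8, 11, 14:
  p  : -4  -7  -10  -13  -16  -19
  Δ  : -3  -3  -3  -3  -3
  Δ^2: 0  0  0  0
  Δ^3: 0  0  0
  Δ^4: 0  0
  Δ^5: 0
The first differences are constant (-3) and nonzero, while all higher differences vanish, so the minimal degree is 1.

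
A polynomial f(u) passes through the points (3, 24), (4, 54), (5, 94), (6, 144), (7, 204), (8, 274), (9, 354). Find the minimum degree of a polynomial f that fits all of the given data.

2

Forward differences of the values at u = 3, 4, 5, 6, 7, 8, 9:
  f  : 24  54  94  144  204  274  354
  Δ  : 30  40  50  60  70  80
  Δ^2: 10  10  10  10  10
  Δ^3: 0  0  0  0
  Δ^4: 0  0  0
  Δ^5: 0  0
  Δ^6: 0
The second differences are constant (10) and nonzero, while all higher differences vanish, so the minimal degree is 2.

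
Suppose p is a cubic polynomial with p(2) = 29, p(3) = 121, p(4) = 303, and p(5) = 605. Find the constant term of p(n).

-5

Write p(n) = an^3 + bn^2 + cn + d. Substituting each data point gives a linear system:
  8a + 4b + 2c + d = 29
  27a + 9b + 3c + d = 121
  64a + 16b + 4c + d = 303
  125a + 25b + 5c + d = 605
Solving the system yields a = 5, b = 0, c = -3, d = -5.
So p(n) = 5n³ - 3n - 5.
The constant term is -5.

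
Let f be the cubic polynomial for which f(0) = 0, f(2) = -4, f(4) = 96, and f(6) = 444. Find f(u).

f(u) = 3u^3 - 5u^2 - 4u

Using the Lagrange interpolation formula with nodes 0, 2, 4, 6:
  L_0(u) = (u - 2)(u - 4)(u - 6) / -48
  L_1(u) = u(u - 4)(u - 6) / 16
  L_2(u) = u(u - 2)(u - 6) / -16
  L_3(u) = u(u - 2)(u - 4) / 48
Then f(u) = 0·L_0(u) - 4·L_1(u) + 96·L_2(u) + 444·L_3(u).
Expanding and collecting terms gives f(u) = 3u^3 - 5u^2 - 4u.
Check: f(0) = 0. ✓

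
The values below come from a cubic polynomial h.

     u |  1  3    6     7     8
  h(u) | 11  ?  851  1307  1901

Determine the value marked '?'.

131

The 4 known points determine the degree-3 polynomial uniquely.
Write h(u) = au^3 + bu^2 + cu + d. Substituting each data point gives a linear system:
  a + b + c + d = 11
  216a + 36b + 6c + d = 851
  343a + 49b + 7c + d = 1307
  512a + 64b + 8c + d = 1901
Solving the system yields a = 3, b = 6, c = -3, d = 5.
So h(u) = 3u^3 + 6u^2 - 3u + 5.
Then h(3) = 131.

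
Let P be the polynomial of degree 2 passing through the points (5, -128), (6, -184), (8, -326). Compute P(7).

Write P(x) = ax^2 + bx + c. Substituting each data point gives a linear system:
  25a + 5b + c = -128
  36a + 6b + c = -184
  64a + 8b + c = -326
Solving the system yields a = -5, b = -1, c = 2.
So P(x) = -5x^2 - x + 2.
Then P(7) = -250.

-250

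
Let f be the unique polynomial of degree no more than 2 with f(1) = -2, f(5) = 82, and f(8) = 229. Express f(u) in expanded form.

Write f(u) = au^2 + bu + c. Substituting each data point gives a linear system:
  a + b + c = -2
  25a + 5b + c = 82
  64a + 8b + c = 229
Solving the system yields a = 4, b = -3, c = -3.
So f(u) = 4u^2 - 3u - 3.
Check: f(5) = 82. ✓

f(u) = 4u^2 - 3u - 3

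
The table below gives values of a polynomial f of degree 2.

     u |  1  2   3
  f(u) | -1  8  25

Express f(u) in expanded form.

Using the Lagrange interpolation formula with nodes 1, 2, 3:
  L_0(u) = (u - 2)(u - 3) / 2
  L_1(u) = (u - 1)(u - 3) / -1
  L_2(u) = (u - 1)(u - 2) / 2
Then f(u) = -1·L_0(u) + 8·L_1(u) + 25·L_2(u).
Expanding and collecting terms gives f(u) = 4u^2 - 3u - 2.
Check: f(2) = 8. ✓

f(u) = 4u^2 - 3u - 2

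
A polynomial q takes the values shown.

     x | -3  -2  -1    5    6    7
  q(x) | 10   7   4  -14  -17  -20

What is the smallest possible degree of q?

Divided differences on the nodes -3, -2, -1, 5, 6, 7:
  order 0: 10  7  4  -14  -17  -20
  order 1: -3  -3  -3  -3  -3
  order 2: 0  0  0  0
  order 3: 0  0  0
  order 4: 0  0
  order 5: 0
The order-1 divided differences are all -3 (nonzero) and every higher order vanishes, so the data lies on a polynomial of degree exactly 1.

1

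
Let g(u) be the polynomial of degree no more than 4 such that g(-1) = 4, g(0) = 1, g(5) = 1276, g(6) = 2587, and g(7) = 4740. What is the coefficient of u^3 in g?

Write g(u) = au^4 + bu^3 + cu^2 + du + e. Substituting each data point gives a linear system:
  a - b + c - d + e = 4
  e = 1
  625a + 125b + 25c + 5d + e = 1276
  1296a + 216b + 36c + 6d + e = 2587
  2401a + 343b + 49c + 7d + e = 4740
Solving the system yields a = 2, b = -1, c = 5, d = 5, e = 1.
So g(u) = 2u⁴ - u³ + 5u² + 5u + 1.
The coefficient of u^3 is -1.

-1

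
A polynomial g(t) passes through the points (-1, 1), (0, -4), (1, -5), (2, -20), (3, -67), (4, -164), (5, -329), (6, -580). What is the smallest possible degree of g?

3

Forward differences of the values at t = -1, 0, 1, 2, 3, 4, 5, 6:
  g  : 1  -4  -5  -20  -67  -164  -329  -580
  Δ  : -5  -1  -15  -47  -97  -165  -251
  Δ^2: 4  -14  -32  -50  -68  -86
  Δ^3: -18  -18  -18  -18  -18
  Δ^4: 0  0  0  0
  Δ^5: 0  0  0
  Δ^6: 0  0
  Δ^7: 0
The third differences are constant (-18) and nonzero, while all higher differences vanish, so the minimal degree is 3.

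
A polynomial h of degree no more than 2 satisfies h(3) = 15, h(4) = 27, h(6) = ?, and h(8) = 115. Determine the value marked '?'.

The 3 known points determine the degree-2 polynomial uniquely.
Write h(x) = ax^2 + bx + c. Substituting each data point gives a linear system:
  9a + 3b + c = 15
  16a + 4b + c = 27
  64a + 8b + c = 115
Solving the system yields a = 2, b = -2, c = 3.
So h(x) = 2x^2 - 2x + 3.
Then h(6) = 63.

63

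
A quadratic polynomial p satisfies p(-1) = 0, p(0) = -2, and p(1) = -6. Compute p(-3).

-2

Using the Lagrange interpolation formula with nodes -1, 0, 1:
  L_0(u) = u(u - 1) / 2
  L_1(u) = (u + 1)(u - 1) / -1
  L_2(u) = (u + 1)u / 2
Then p(u) = 0·L_0(u) - 2·L_1(u) - 6·L_2(u).
Expanding and collecting terms gives p(u) = -u^2 - 3u - 2.
Evaluating at u = -3: p(-3) = -2.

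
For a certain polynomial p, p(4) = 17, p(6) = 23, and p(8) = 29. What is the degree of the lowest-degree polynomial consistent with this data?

Forward differences of the values at s = 4, 6, 8:
  p  : 17  23  29
  Δ  : 6  6
  Δ^2: 0
The first differences are constant (6) and nonzero, while all higher differences vanish, so the minimal degree is 1.

1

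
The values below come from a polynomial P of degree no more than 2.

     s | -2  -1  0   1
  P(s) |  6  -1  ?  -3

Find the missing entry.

-4

The 3 known points determine the degree-2 polynomial uniquely.
Write P(s) = as^2 + bs + c. Substituting each data point gives a linear system:
  4a - 2b + c = 6
  a - b + c = -1
  a + b + c = -3
Solving the system yields a = 2, b = -1, c = -4.
So P(s) = 2s² - s - 4.
Then P(0) = -4.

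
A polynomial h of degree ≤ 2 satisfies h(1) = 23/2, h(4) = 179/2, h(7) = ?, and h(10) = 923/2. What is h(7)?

On equispaced nodes a degree-2 polynomial has vanishing third forward difference, so
  - h(1) + 3·h(4) - 3·h(7) + h(10) = 0.
Substituting the known values and solving for h(7):
  -3·h(7) = -1437/2
  h(7) = 479/2.

479/2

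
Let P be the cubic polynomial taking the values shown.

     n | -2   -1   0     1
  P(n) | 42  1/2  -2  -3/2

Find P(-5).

Using the Lagrange interpolation formula with nodes -2, -1, 0, 1:
  L_0(n) = (n + 1)n(n - 1) / -6
  L_1(n) = (n + 2)n(n - 1) / 2
  L_2(n) = (n + 2)(n + 1)(n - 1) / -2
  L_3(n) = (n + 2)(n + 1)n / 6
Then P(n) = 42·L_0(n) + 1/2·L_1(n) - 2·L_2(n) - 3/2·L_3(n).
Expanding and collecting terms gives P(n) = -6n^3 + (3/2)n^2 + 5n - 2.
Evaluating at n = -5: P(-5) = 1521/2.

1521/2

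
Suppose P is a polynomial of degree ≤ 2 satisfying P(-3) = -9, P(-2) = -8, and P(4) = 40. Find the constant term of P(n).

Write P(n) = an^2 + bn + c. Substituting each data point gives a linear system:
  9a - 3b + c = -9
  4a - 2b + c = -8
  16a + 4b + c = 40
Solving the system yields a = 1, b = 6, c = 0.
So P(n) = n² + 6n.
The constant term is 0.

0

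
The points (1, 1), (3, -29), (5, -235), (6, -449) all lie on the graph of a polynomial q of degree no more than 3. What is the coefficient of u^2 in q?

5

Write q(u) = au^3 + bu^2 + cu + d. Substituting each data point gives a linear system:
  a + b + c + d = 1
  27a + 9b + 3c + d = -29
  125a + 25b + 5c + d = -235
  216a + 36b + 6c + d = -449
Solving the system yields a = -3, b = 5, c = 4, d = -5.
So q(u) = -3u³ + 5u² + 4u - 5.
The coefficient of u^2 is 5.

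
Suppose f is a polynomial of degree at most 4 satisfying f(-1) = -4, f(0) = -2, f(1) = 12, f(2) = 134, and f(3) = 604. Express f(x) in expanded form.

f(x) = 6x^4 + 4x^3 + 4x - 2

Using the Lagrange interpolation formula with nodes -1, 0, 1, 2, 3:
  L_0(x) = x(x - 1)(x - 2)(x - 3) / 24
  L_1(x) = (x + 1)(x - 1)(x - 2)(x - 3) / -6
  L_2(x) = (x + 1)x(x - 2)(x - 3) / 4
  L_3(x) = (x + 1)x(x - 1)(x - 3) / -6
  L_4(x) = (x + 1)x(x - 1)(x - 2) / 24
Then f(x) = -4·L_0(x) - 2·L_1(x) + 12·L_2(x) + 134·L_3(x) + 604·L_4(x).
Expanding and collecting terms gives f(x) = 6x^4 + 4x^3 + 4x - 2.
Check: f(2) = 134. ✓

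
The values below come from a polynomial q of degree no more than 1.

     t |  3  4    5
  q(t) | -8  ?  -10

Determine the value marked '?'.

-9

On equispaced nodes a degree-1 polynomial has vanishing second forward difference, so
  q(3) - 2·q(4) + q(5) = 0.
Substituting the known values and solving for q(4):
  -2·q(4) = 18
  q(4) = -9.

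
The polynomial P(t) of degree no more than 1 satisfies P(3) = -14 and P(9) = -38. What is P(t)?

Using the Lagrange interpolation formula with nodes 3, 9:
  L_0(t) = (t - 9) / -6
  L_1(t) = (t - 3) / 6
Then P(t) = -14·L_0(t) - 38·L_1(t).
Expanding and collecting terms gives P(t) = -4t - 2.
Check: P(3) = -14. ✓

P(t) = -4t - 2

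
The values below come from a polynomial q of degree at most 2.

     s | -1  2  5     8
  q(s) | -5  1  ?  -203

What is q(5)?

The 3 known points determine the degree-2 polynomial uniquely.
Write q(s) = as^2 + bs + c. Substituting each data point gives a linear system:
  a - b + c = -5
  4a + 2b + c = 1
  64a + 8b + c = -203
Solving the system yields a = -4, b = 6, c = 5.
So q(s) = -4s² + 6s + 5.
Then q(5) = -65.

-65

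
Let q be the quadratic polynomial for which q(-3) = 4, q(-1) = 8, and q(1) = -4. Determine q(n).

Write q(n) = an^2 + bn + c. Substituting each data point gives a linear system:
  9a - 3b + c = 4
  a - b + c = 8
  a + b + c = -4
Solving the system yields a = -2, b = -6, c = 4.
So q(n) = -2n² - 6n + 4.
Check: q(-1) = 8. ✓

q(n) = -2n^2 - 6n + 4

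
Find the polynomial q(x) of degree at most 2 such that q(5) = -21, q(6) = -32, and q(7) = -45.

Write q(x) = ax^2 + bx + c. Substituting each data point gives a linear system:
  25a + 5b + c = -21
  36a + 6b + c = -32
  49a + 7b + c = -45
Solving the system yields a = -1, b = 0, c = 4.
So q(x) = -x^2 + 4.
Check: q(6) = -32. ✓

q(x) = -x^2 + 4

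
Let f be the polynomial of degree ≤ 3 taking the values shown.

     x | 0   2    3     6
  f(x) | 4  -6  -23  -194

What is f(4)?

-56

Using the Lagrange interpolation formula with nodes 0, 2, 3, 6:
  L_0(x) = (x - 2)(x - 3)(x - 6) / -36
  L_1(x) = x(x - 3)(x - 6) / 8
  L_2(x) = x(x - 2)(x - 6) / -9
  L_3(x) = x(x - 2)(x - 3) / 72
Then f(x) = 4·L_0(x) - 6·L_1(x) - 23·L_2(x) - 194·L_3(x).
Expanding and collecting terms gives f(x) = -x^3 + x^2 - 3x + 4.
Evaluating at x = 4: f(4) = -56.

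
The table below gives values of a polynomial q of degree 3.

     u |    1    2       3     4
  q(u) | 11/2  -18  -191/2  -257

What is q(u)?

Write q(u) = au^3 + bu^2 + cu + d. Substituting each data point gives a linear system:
  a + b + c + d = 11/2
  8a + 4b + 2c + d = -18
  27a + 9b + 3c + d = -191/2
  64a + 16b + 4c + d = -257
Solving the system yields a = -5, b = 3, c = 5/2, d = 5.
So q(u) = -5u^3 + 3u^2 + (5/2)u + 5.
Check: q(1) = 11/2. ✓

q(u) = -5u^3 + 3u^2 + (5/2)u + 5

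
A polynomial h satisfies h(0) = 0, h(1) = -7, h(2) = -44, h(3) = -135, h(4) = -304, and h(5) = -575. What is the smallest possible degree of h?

Forward differences of the values at u = 0, 1, 2, 3, 4, 5:
  h  : 0  -7  -44  -135  -304  -575
  Δ  : -7  -37  -91  -169  -271
  Δ^2: -30  -54  -78  -102
  Δ^3: -24  -24  -24
  Δ^4: 0  0
  Δ^5: 0
The third differences are constant (-24) and nonzero, while all higher differences vanish, so the minimal degree is 3.

3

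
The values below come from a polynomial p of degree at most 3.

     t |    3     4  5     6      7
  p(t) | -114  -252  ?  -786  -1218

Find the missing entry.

-470

On equispaced nodes a degree-3 polynomial has vanishing fourth forward difference, so
  p(3) - 4·p(4) + 6·p(5) - 4·p(6) + p(7) = 0.
Substituting the known values and solving for p(5):
  6·p(5) = -2820
  p(5) = -470.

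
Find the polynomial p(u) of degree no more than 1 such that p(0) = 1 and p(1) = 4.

Write p(u) = au + b. Substituting each data point gives a linear system:
  b = 1
  a + b = 4
Solving the system yields a = 3, b = 1.
So p(u) = 3u + 1.
Check: p(0) = 1. ✓

p(u) = 3u + 1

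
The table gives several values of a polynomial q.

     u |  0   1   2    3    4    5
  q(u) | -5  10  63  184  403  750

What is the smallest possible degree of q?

Forward differences of the values at u = 0, 1, 2, 3, 4, 5:
  q  : -5  10  63  184  403  750
  Δ  : 15  53  121  219  347
  Δ^2: 38  68  98  128
  Δ^3: 30  30  30
  Δ^4: 0  0
  Δ^5: 0
The third differences are constant (30) and nonzero, while all higher differences vanish, so the minimal degree is 3.

3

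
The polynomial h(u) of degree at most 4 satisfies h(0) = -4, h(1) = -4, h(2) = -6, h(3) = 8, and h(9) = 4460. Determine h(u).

h(u) = u^4 - 3u^3 + u^2 + u - 4

Write h(u) = au^4 + bu^3 + cu^2 + du + e. Substituting each data point gives a linear system:
  e = -4
  a + b + c + d + e = -4
  16a + 8b + 4c + 2d + e = -6
  81a + 27b + 9c + 3d + e = 8
  6561a + 729b + 81c + 9d + e = 4460
Solving the system yields a = 1, b = -3, c = 1, d = 1, e = -4.
So h(u) = u^4 - 3u^3 + u^2 + u - 4.
Check: h(9) = 4460. ✓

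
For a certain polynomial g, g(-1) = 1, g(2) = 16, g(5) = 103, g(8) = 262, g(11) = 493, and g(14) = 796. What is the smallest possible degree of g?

Forward differences of the values at s = -1, 2, 5, 8, 11, 14:
  g  : 1  16  103  262  493  796
  Δ  : 15  87  159  231  303
  Δ^2: 72  72  72  72
  Δ^3: 0  0  0
  Δ^4: 0  0
  Δ^5: 0
The second differences are constant (72) and nonzero, while all higher differences vanish, so the minimal degree is 2.

2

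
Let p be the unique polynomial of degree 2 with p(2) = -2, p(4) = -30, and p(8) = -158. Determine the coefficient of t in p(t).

4

Write p(t) = at^2 + bt + c. Substituting each data point gives a linear system:
  4a + 2b + c = -2
  16a + 4b + c = -30
  64a + 8b + c = -158
Solving the system yields a = -3, b = 4, c = 2.
So p(t) = -3t^2 + 4t + 2.
The coefficient of t is 4.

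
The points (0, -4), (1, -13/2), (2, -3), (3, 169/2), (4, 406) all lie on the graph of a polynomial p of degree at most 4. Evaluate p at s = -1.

-3/2

Write p(s) = as^4 + bs^3 + cs^2 + ds + e. Substituting each data point gives a linear system:
  e = -4
  a + b + c + d + e = -13/2
  16a + 8b + 4c + 2d + e = -3
  81a + 27b + 9c + 3d + e = 169/2
  256a + 64b + 16c + 4d + e = 406
Solving the system yields a = 3, b = -5, c = -3, d = 5/2, e = -4.
So p(s) = 3s^4 - 5s^3 - 3s^2 + (5/2)s - 4.
Then p(-1) = -3/2.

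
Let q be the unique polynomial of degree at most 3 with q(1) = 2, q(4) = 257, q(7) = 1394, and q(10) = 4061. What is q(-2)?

Forward differences of the values at n = 1, 4, 7, 10:
  q  : 2  257  1394  4061
  Δ  : 255  1137  2667
  Δ^2: 882  1530
  Δ^3: 648
The third differences are constant, confirming degree 3.
Interpolating (Newton forward form) and evaluating at n = -2 gives q(-2) = -19.

-19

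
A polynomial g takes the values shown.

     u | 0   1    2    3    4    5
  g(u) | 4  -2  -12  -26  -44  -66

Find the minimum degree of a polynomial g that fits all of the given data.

Forward differences of the values at u = 0, 1, 2, 3, 4, 5:
  g  : 4  -2  -12  -26  -44  -66
  Δ  : -6  -10  -14  -18  -22
  Δ^2: -4  -4  -4  -4
  Δ^3: 0  0  0
  Δ^4: 0  0
  Δ^5: 0
The second differences are constant (-4) and nonzero, while all higher differences vanish, so the minimal degree is 2.

2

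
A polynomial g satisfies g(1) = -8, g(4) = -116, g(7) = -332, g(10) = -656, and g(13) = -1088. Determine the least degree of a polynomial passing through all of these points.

2

Forward differences of the values at x = 1, 4, 7, 10, 13:
  g  : -8  -116  -332  -656  -1088
  Δ  : -108  -216  -324  -432
  Δ^2: -108  -108  -108
  Δ^3: 0  0
  Δ^4: 0
The second differences are constant (-108) and nonzero, while all higher differences vanish, so the minimal degree is 2.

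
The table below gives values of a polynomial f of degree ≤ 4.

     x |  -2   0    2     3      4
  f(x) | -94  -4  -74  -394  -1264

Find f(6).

Using the Lagrange interpolation formula with nodes -2, 0, 2, 3, 4:
  L_0(x) = x(x - 2)(x - 3)(x - 4) / 240
  L_1(x) = (x + 2)(x - 2)(x - 3)(x - 4) / -48
  L_2(x) = (x + 2)x(x - 3)(x - 4) / 16
  L_3(x) = (x + 2)x(x - 2)(x - 4) / -15
  L_4(x) = (x + 2)x(x - 2)(x - 3) / 48
Then f(x) = -94·L_0(x) - 4·L_1(x) - 74·L_2(x) - 394·L_3(x) - 1264·L_4(x).
Expanding and collecting terms gives f(x) = -5x^4 + 5x - 4.
Evaluating at x = 6: f(6) = -6454.

-6454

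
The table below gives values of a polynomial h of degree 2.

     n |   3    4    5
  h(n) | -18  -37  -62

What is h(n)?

Write h(n) = an^2 + bn + c. Substituting each data point gives a linear system:
  9a + 3b + c = -18
  16a + 4b + c = -37
  25a + 5b + c = -62
Solving the system yields a = -3, b = 2, c = 3.
So h(n) = -3n² + 2n + 3.
Check: h(5) = -62. ✓

h(n) = -3n^2 + 2n + 3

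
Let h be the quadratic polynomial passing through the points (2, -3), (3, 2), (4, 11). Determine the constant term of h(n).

-1

Write h(n) = an^2 + bn + c. Substituting each data point gives a linear system:
  4a + 2b + c = -3
  9a + 3b + c = 2
  16a + 4b + c = 11
Solving the system yields a = 2, b = -5, c = -1.
So h(n) = 2n^2 - 5n - 1.
The constant term is -1.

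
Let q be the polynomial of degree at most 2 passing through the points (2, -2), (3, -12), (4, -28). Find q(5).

Forward differences of the values at n = 2, 3, 4:
  q  : -2  -12  -28
  Δ  : -10  -16
  Δ^2: -6
The second differences are constant, confirming degree 2.
Interpolating (Newton forward form) and evaluating at n = 5 gives q(5) = -50.

-50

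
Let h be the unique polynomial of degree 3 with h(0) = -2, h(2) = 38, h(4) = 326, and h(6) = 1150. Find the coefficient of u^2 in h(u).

-5

Write h(u) = au^3 + bu^2 + cu + d. Substituting each data point gives a linear system:
  d = -2
  8a + 4b + 2c + d = 38
  64a + 16b + 4c + d = 326
  216a + 36b + 6c + d = 1150
Solving the system yields a = 6, b = -5, c = 6, d = -2.
So h(u) = 6u³ - 5u² + 6u - 2.
The coefficient of u^2 is -5.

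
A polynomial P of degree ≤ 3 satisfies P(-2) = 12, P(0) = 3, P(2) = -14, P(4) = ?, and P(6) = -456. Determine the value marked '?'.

On equispaced nodes a degree-3 polynomial has vanishing fourth forward difference, so
  P(-2) - 4·P(0) + 6·P(2) - 4·P(4) + P(6) = 0.
Substituting the known values and solving for P(4):
  -4·P(4) = 540
  P(4) = -135.

-135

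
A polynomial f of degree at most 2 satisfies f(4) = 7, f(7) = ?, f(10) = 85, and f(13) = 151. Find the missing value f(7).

The 3 known points determine the degree-2 polynomial uniquely.
Write f(t) = at^2 + bt + c. Substituting each data point gives a linear system:
  16a + 4b + c = 7
  100a + 10b + c = 85
  169a + 13b + c = 151
Solving the system yields a = 1, b = -1, c = -5.
So f(t) = t^2 - t - 5.
Then f(7) = 37.

37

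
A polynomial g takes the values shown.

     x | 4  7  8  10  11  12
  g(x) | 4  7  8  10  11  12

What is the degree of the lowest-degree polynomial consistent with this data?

Divided differences on the nodes 4, 7, 8, 10, 11, 12:
  order 0: 4  7  8  10  11  12
  order 1: 1  1  1  1  1
  order 2: 0  0  0  0
  order 3: 0  0  0
  order 4: 0  0
  order 5: 0
The order-1 divided differences are all 1 (nonzero) and every higher order vanishes, so the data lies on a polynomial of degree exactly 1.

1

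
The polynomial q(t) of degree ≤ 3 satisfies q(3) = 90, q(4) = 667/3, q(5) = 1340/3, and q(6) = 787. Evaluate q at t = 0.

5

Using the Lagrange interpolation formula with nodes 3, 4, 5, 6:
  L_0(t) = (t - 4)(t - 5)(t - 6) / -6
  L_1(t) = (t - 3)(t - 5)(t - 6) / 2
  L_2(t) = (t - 3)(t - 4)(t - 6) / -2
  L_3(t) = (t - 3)(t - 4)(t - 5) / 6
Then q(t) = 90·L_0(t) + 667/3·L_1(t) + 1340/3·L_2(t) + 787·L_3(t).
Expanding and collecting terms gives q(t) = 4t³ - 2t² - (5/3)t + 5.
Evaluating at t = 0: q(0) = 5.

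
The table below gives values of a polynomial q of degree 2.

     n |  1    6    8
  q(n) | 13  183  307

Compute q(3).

Using the Lagrange interpolation formula with nodes 1, 6, 8:
  L_0(n) = (n - 6)(n - 8) / 35
  L_1(n) = (n - 1)(n - 8) / -10
  L_2(n) = (n - 1)(n - 6) / 14
Then q(n) = 13·L_0(n) + 183·L_1(n) + 307·L_2(n).
Expanding and collecting terms gives q(n) = 4n² + 6n + 3.
Evaluating at n = 3: q(3) = 57.

57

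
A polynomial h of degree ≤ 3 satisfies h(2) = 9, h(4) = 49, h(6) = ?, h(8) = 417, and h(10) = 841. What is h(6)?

On equispaced nodes a degree-3 polynomial has vanishing fourth forward difference, so
  h(2) - 4·h(4) + 6·h(6) - 4·h(8) + h(10) = 0.
Substituting the known values and solving for h(6):
  6·h(6) = 1014
  h(6) = 169.

169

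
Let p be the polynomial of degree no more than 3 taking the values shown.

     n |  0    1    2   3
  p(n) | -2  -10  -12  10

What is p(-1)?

Using the Lagrange interpolation formula with nodes 0, 1, 2, 3:
  L_0(n) = (n - 1)(n - 2)(n - 3) / -6
  L_1(n) = n(n - 2)(n - 3) / 2
  L_2(n) = n(n - 1)(n - 3) / -2
  L_3(n) = n(n - 1)(n - 2) / 6
Then p(n) = -2·L_0(n) - 10·L_1(n) - 12·L_2(n) + 10·L_3(n).
Expanding and collecting terms gives p(n) = 3n³ - 6n² - 5n - 2.
Evaluating at n = -1: p(-1) = -6.

-6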